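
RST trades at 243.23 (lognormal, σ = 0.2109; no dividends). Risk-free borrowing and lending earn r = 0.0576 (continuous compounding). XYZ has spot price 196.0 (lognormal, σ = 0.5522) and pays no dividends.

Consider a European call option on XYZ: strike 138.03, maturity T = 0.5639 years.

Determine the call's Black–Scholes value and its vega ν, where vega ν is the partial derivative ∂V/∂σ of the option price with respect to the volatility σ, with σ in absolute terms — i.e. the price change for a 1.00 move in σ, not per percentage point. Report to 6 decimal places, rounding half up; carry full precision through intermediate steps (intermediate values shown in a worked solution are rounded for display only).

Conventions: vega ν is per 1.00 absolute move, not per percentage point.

σ√T = 0.5522·√0.5639 = 0.414665
d₁ = (ln(S/K) + (r+σ²/2)T) / (σ√T) = (ln(196.0/138.03) + (0.0576+0.5522²/2)·0.5639) / 0.414665 = (0.350644 + 0.118454) / 0.414665 = 1.131269
d₂ = d₁ − σ√T = 1.131269 − 0.414665 = 0.716604
e^{−rT} = 0.968041
N(d₁) = 0.871029,  N(d₂) = 0.763191
Call price V = S·N(d₁) − K·e^{−rT}·N(d₂) = 170.721702 − 101.976581 = 68.745121
φ(d₁) = (1/√(2π))·e^{−d₁²/2} = 0.210383
ν = S·φ(d₁)·√T = 30.964828

price = 68.745121
ν = 30.964828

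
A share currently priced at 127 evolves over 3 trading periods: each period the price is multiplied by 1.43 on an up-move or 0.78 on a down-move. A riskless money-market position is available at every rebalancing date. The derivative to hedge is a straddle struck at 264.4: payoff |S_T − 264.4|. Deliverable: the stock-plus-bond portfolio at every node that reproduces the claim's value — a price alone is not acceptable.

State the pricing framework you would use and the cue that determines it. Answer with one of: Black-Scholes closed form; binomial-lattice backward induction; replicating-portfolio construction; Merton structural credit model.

framework: replicating-portfolio construction

Key observation: a price alone would not answer the question — the per-node share/bond construction on the spot-127, 1.43/0.78 tree is required, and only the replicating-portfolio method yields it.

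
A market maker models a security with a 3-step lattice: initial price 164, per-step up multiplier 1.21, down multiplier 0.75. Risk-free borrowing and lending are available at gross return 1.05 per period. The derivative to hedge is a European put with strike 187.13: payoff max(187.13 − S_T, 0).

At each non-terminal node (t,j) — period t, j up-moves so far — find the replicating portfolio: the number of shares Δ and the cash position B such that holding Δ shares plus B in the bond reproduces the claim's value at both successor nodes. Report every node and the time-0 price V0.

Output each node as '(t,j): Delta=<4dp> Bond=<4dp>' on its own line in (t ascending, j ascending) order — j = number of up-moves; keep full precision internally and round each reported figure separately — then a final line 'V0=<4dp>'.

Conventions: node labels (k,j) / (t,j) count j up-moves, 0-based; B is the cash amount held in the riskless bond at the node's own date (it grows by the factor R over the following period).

(0,0): Delta=-0.4712 Bond=99.7047
(1,0): Delta=-1.0000 Bond=169.7324
(1,1): Delta=-0.2964 Bond=70.0005
(2,0): Delta=-1.0000 Bond=178.2190
(2,1): Delta=-1.0000 Bond=178.2190
(2,2): Delta=-0.0638 Bond=17.6507
V0=22.4280

Risk-neutral probability p* = (R−d)/(u−d) = (1.05−0.75)/(1.21−0.75) = 0.6522.
At maturity the claim pays: V(3,0)=117.9425, V(3,1)=75.5075, V(3,2)=7.0457, V(3,3)=0.0000
Node (2,0) S=92.2500: V=(p*·75.5075+(1−p*)·117.9425)/1.05=85.9690; Δ=(75.5075−117.9425)/(111.6225−69.1875)=-1.0000; B=V−Δ·S=178.2190
Node (2,1) S=148.8300: V=(p*·7.0457+(1−p*)·75.5075)/1.05=29.3890; Δ=(7.0457−75.5075)/(180.0843−111.6225)=-1.0000; B=V−Δ·S=178.2190
Node (2,2) S=240.1124: V=(p*·0.0000+(1−p*)·7.0457)/1.05=2.3340; Δ=(0.0000−7.0457)/(290.5360−180.0843)=-0.0638; B=V−Δ·S=17.6507
Node (1,0) S=123.0000: V=(p*·29.3890+(1−p*)·85.9690)/1.05=46.7324; Δ=(29.3890−85.9690)/(148.8300−92.2500)=-1.0000; B=V−Δ·S=169.7324
Node (1,1) S=198.4400: V=(p*·2.3340+(1−p*)·29.3890)/1.05=11.1852; Δ=(2.3340−29.3890)/(240.1124−148.8300)=-0.2964; B=V−Δ·S=70.0005
Node (0,0) S=164.0000: V=(p*·11.1852+(1−p*)·46.7324)/1.05=22.4280; Δ=(11.1852−46.7324)/(198.4400−123.0000)=-0.4712; B=V−Δ·S=99.7047
Check: Δ(0,0)·S0 + B(0,0) = 22.4280 = V0.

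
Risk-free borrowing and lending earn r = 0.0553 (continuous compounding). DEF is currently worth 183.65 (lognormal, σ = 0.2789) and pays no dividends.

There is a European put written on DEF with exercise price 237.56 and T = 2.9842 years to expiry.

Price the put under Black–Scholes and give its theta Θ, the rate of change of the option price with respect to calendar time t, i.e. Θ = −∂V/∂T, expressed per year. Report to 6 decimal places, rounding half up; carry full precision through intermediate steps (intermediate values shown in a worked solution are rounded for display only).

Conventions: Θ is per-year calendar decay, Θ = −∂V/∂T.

price = 46.195191
Θ = 1.526107

σ√T = 0.2789·√2.9842 = 0.481795
d₁ = (ln(S/K) + (r+σ²/2)T) / (σ√T) = (ln(183.65/237.56) + (0.0553+0.2789²/2)·2.9842) / 0.481795 = (-0.257388 + 0.281090) / 0.481795 = 0.049193
d₂ = d₁ − σ√T = 0.049193 − 0.481795 = -0.432602
e^{−rT} = 0.847871
N(−d₁) = 0.480383,  N(−d₂) = 0.667348
Put price V = K·e^{−rT}·N(−d₂) − S·N(−d₁) = 134.417456 − 88.222265 = 46.195191
φ(d₁) = (1/√(2π))·e^{−d₁²/2} = 0.398460
Θ = −S·φ(d₁)·σ/(2√T) + r·K·e^{−rT}·N(−d₂) = −5.907178 + 7.433285 = 1.526107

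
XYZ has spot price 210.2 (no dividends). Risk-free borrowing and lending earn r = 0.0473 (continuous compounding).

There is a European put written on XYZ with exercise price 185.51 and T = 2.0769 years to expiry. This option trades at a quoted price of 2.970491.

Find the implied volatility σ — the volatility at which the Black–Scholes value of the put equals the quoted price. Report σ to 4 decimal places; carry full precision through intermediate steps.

sigma = 0.1468

At σ = 0.1468 the Black–Scholes value reproduces the quote:
σ√T = 0.1468·√2.0769 = 0.211560
d₁ = (ln(S/K) + (r+σ²/2)T) / (σ√T) = (ln(210.2/185.51) + (0.0473+0.1468²/2)·2.0769) / 0.211560 = (0.124951 + 0.120616) / 0.211560 = 1.160743
d₂ = d₁ − σ√T = 1.160743 − 0.211560 = 0.949183
e^{−rT} = 0.906434
N(−d₁) = 0.122873,  N(−d₂) = 0.171264
V = K·e^{−rT}·N(−d₂) − S·N(−d₁) = 28.798454 − 25.827963 = 2.970491 (matching the quote); vega is positive throughout, so no other σ reproduces this price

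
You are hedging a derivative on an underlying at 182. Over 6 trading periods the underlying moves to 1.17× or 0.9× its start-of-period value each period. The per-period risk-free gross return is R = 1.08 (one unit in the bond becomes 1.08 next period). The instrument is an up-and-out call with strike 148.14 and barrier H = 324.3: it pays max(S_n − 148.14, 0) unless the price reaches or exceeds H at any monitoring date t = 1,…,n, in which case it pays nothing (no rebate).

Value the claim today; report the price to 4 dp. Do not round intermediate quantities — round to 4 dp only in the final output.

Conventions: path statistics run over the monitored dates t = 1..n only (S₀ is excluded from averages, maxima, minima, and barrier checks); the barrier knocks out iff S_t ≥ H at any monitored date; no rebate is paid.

price = 34.5020

Under the martingale measure an up-move has probability p* = 0.6667; value the claim as the probability-weighted average of per-path payoffs, discounted 6 periods at R = 1.08.
Enumerate all 2^6 = 64 price paths (U = up ×1.17, D = down ×0.9); each path with k up-moves has probability p*^k·(1−p*)^(6−k).
DDDDDD: M=163.8000, payoff=0.0000, prob=0.001372
UDDDDD: M=212.9400, payoff=0.0000, prob=0.002743
DUDDDD: M=191.6460, payoff=0.0000, prob=0.002743
UUDDDD: M=249.1398, payoff=15.3206, prob=0.005487
DDUDDD: M=172.4814, payoff=0.0000, prob=0.002743
UDUDDD: M=224.2258, payoff=15.3206, prob=0.005487
DUUDDD: M=224.2258, payoff=15.3206, prob=0.005487
UUUDDD: M=291.4936, payoff=64.3588, prob=0.010974
DDDUDD: M=163.8000, payoff=0.0000, prob=0.002743
UDDUDD: M=212.9400, payoff=15.3206, prob=0.005487
DUDUDD: M=201.8032, payoff=15.3206, prob=0.005487
UUDUDD: M=262.3442, payoff=64.3588, prob=0.010974
DDUUDD: M=201.8032, payoff=15.3206, prob=0.005487
UDUUDD: M=262.3442, payoff=64.3588, prob=0.010974
DUUUDD: M=262.3442, payoff=64.3588, prob=0.010974
UUUUDD: M=341.0475, payoff=0.0000, prob=0.021948
DDDDUD: M=163.8000, payoff=0.0000, prob=0.002743
UDDDUD: M=212.9400, payoff=15.3206, prob=0.005487
DUDDUD: M=191.6460, payoff=15.3206, prob=0.005487
UUDDUD: M=249.1398, payoff=64.3588, prob=0.010974
DDUDUD: M=181.6229, payoff=15.3206, prob=0.005487
UDUDUD: M=236.1098, payoff=64.3588, prob=0.010974
DUUDUD: M=236.1098, payoff=64.3588, prob=0.010974
UUUDUD: M=306.9427, payoff=128.1085, prob=0.021948
DDDUUD: M=181.6229, payoff=15.3206, prob=0.005487
UDDUUD: M=236.1098, payoff=64.3588, prob=0.010974
DUDUUD: M=236.1098, payoff=64.3588, prob=0.010974
UUDUUD: M=306.9427, payoff=128.1085, prob=0.021948
DDUUUD: M=236.1098, payoff=64.3588, prob=0.010974
UDUUUD: M=306.9427, payoff=128.1085, prob=0.021948
DUUUUD: M=306.9427, payoff=128.1085, prob=0.021948
UUUUUD: M=399.0255, payoff=0.0000, prob=0.043896
DDDDDU: M=163.8000, payoff=0.0000, prob=0.002743
UDDDDU: M=212.9400, payoff=15.3206, prob=0.005487
DUDDDU: M=191.6460, payoff=15.3206, prob=0.005487
UUDDDU: M=249.1398, payoff=64.3588, prob=0.010974
DDUDDU: M=172.4814, payoff=15.3206, prob=0.005487
UDUDDU: M=224.2258, payoff=64.3588, prob=0.010974
DUUDDU: M=224.2258, payoff=64.3588, prob=0.010974
UUUDDU: M=291.4936, payoff=128.1085, prob=0.021948
DDDUDU: M=163.8000, payoff=15.3206, prob=0.005487
UDDUDU: M=212.9400, payoff=64.3588, prob=0.010974
DUDUDU: M=212.4988, payoff=64.3588, prob=0.010974
UUDUDU: M=276.2485, payoff=128.1085, prob=0.021948
DDUUDU: M=212.4988, payoff=64.3588, prob=0.010974
UDUUDU: M=276.2485, payoff=128.1085, prob=0.021948
DUUUDU: M=276.2485, payoff=128.1085, prob=0.021948
UUUUDU: M=359.1230, payoff=0.0000, prob=0.043896
DDDDUU: M=163.8000, payoff=15.3206, prob=0.005487
UDDDUU: M=212.9400, payoff=64.3588, prob=0.010974
DUDDUU: M=212.4988, payoff=64.3588, prob=0.010974
UUDDUU: M=276.2485, payoff=128.1085, prob=0.021948
DDUDUU: M=212.4988, payoff=64.3588, prob=0.010974
UDUDUU: M=276.2485, payoff=128.1085, prob=0.021948
DUUDUU: M=276.2485, payoff=128.1085, prob=0.021948
UUUDUU: M=359.1230, payoff=0.0000, prob=0.043896
DDDUUU: M=212.4988, payoff=64.3588, prob=0.010974
UDDUUU: M=276.2485, payoff=128.1085, prob=0.021948
DUDUUU: M=276.2485, payoff=128.1085, prob=0.021948
UUDUUU: M=359.1230, payoff=0.0000, prob=0.043896
DDUUUU: M=276.2485, payoff=128.1085, prob=0.021948
UDUUUU: M=359.1230, payoff=0.0000, prob=0.043896
DUUUUU: M=359.1230, payoff=0.0000, prob=0.043896
UUUUUU: M=466.8599, payoff=0.0000, prob=0.087791
Price = Σ prob·payoff / R^6 = 54.750261 / 1.586874 = 34.5020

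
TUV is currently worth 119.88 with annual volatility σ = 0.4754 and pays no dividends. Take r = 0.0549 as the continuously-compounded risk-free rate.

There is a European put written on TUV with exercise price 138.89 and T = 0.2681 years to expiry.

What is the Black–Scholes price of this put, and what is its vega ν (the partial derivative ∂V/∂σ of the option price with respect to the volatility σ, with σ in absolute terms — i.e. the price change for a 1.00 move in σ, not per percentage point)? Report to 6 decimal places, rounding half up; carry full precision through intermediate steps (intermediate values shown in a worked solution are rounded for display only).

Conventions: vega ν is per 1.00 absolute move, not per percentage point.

price = 22.830776
ν = 22.719079

σ√T = 0.4754·√0.2681 = 0.246154
d₁ = (ln(S/K) + (r+σ²/2)T) / (σ√T) = (ln(119.88/138.89) + (0.0549+0.4754²/2)·0.2681) / 0.246154 = (-0.147191 + 0.045015) / 0.246154 = -0.415090
d₂ = d₁ − σ√T = -0.415090 − 0.246154 = -0.661245
e^{−rT} = 0.985389
N(−d₁) = 0.660962,  N(−d₂) = 0.745772
Put price V = K·e^{−rT}·N(−d₂) − S·N(−d₁) = 102.066918 − 79.236142 = 22.830776
φ(d₁) = (1/√(2π))·e^{−d₁²/2} = 0.366012
ν = S·φ(d₁)·√T = 22.719079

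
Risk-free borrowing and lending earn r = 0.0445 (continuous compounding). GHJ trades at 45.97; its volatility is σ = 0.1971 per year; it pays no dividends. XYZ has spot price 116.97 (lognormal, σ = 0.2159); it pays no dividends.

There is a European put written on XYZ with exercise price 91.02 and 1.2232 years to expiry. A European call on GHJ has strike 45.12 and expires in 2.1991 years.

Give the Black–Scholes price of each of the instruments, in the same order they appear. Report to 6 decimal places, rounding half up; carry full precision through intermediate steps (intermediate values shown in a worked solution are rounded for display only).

price(XYZ put K=91.02) = 1.137000
price(GHJ call K=45.12) = 7.968238

[XYZ put K=91.02]
σ√T = 0.2159·√1.2232 = 0.238782
d₁ = (ln(S/K) + (r+σ²/2)T) / (σ√T) = (ln(116.97/91.02) + (0.0445+0.2159²/2)·1.2232) / 0.238782 = (0.250838 + 0.082941) / 0.238782 = 1.397841
d₂ = d₁ − σ√T = 1.397841 − 0.238782 = 1.159059
e^{−rT} = 0.947023
N(−d₁) = 0.081080,  N(−d₂) = 0.123216
price = K·e^{−rT}·N(−d₂) − S·N(−d₁) = 10.620982 − 9.483982 = 1.137000
[GHJ call K=45.12]
σ√T = 0.1971·√2.1991 = 0.292287
d₁ = (ln(S/K) + (r+σ²/2)T) / (σ√T) = (ln(45.97/45.12) + (0.0445+0.1971²/2)·2.1991) / 0.292287 = (0.018663 + 0.140576) / 0.292287 = 0.544804
d₂ = d₁ − σ√T = 0.544804 − 0.292287 = 0.252518
e^{−rT} = 0.906776
N(d₁) = 0.707056,  N(d₂) = 0.599680
price = S·N(d₁) − K·e^{−rT}·N(d₂) = 32.503364 − 24.535126 = 7.968238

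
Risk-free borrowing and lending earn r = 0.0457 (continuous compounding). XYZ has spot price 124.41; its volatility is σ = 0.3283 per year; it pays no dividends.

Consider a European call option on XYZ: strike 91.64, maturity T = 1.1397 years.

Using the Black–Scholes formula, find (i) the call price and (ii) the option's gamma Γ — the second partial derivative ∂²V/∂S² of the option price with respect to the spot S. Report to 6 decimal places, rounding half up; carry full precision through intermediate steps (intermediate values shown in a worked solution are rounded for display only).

price = 40.311248
Γ = 0.004474

σ√T = 0.3283·√1.1397 = 0.350482
d₁ = (ln(S/K) + (r+σ²/2)T) / (σ√T) = (ln(124.41/91.64) + (0.0457+0.3283²/2)·1.1397) / 0.350482 = (0.305715 + 0.113503) / 0.350482 = 1.196117
d₂ = d₁ − σ√T = 1.196117 − 0.350482 = 0.845635
e^{−rT} = 0.949249
N(d₁) = 0.884175,  N(d₂) = 0.801122
Call price V = S·N(d₁) − K·e^{−rT}·N(d₂) = 110.000158 − 69.688910 = 40.311248
φ(d₁) = (1/√(2π))·e^{−d₁²/2} = 0.195092
Γ = φ(d₁) / (S·σ·√T) = 0.004474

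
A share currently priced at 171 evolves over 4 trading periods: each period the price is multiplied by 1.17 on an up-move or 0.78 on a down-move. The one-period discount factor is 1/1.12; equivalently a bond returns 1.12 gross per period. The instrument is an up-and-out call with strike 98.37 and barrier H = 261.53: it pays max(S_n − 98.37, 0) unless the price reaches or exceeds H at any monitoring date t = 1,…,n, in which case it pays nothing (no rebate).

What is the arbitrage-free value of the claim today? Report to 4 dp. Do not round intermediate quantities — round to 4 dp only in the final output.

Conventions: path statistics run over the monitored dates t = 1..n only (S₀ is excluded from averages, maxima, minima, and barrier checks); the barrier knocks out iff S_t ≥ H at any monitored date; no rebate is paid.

Set p* = 0.8718 (from d < R < u); the path-dependent value is the discounted p*-expectation over all price paths.
Enumerate all 2^4 = 16 price paths (U = up ×1.17, D = down ×0.78); each path with k up-moves has probability p*^k·(1−p*)^(4−k).
DDDD: M=133.3800, payoff=0.0000, prob=0.000270
UDDD: M=200.0700, payoff=0.0000, prob=0.001837
DUDD: M=156.0546, payoff=0.0000, prob=0.001837
UUDD: M=234.0819, payoff=44.0454, prob=0.012492
DDUD: M=133.3800, payoff=0.0000, prob=0.001837
UDUD: M=200.0700, payoff=44.0454, prob=0.012492
DUUD: M=182.5839, payoff=44.0454, prob=0.012492
UUUD: M=273.8758, payoff=0.0000, prob=0.084947
DDDU: M=133.3800, payoff=0.0000, prob=0.001837
UDDU: M=200.0700, payoff=44.0454, prob=0.012492
DUDU: M=156.0546, payoff=44.0454, prob=0.012492
UUDU: M=234.0819, payoff=115.2531, prob=0.084947
DDUU: M=142.4154, payoff=44.0454, prob=0.012492
UDUU: M=213.6231, payoff=115.2531, prob=0.084947
DUUU: M=213.6231, payoff=115.2531, prob=0.084947
UUUU: M=320.4347, payoff=0.0000, prob=0.577640
Price = Σ prob·payoff / R^4 = 32.672594 / 1.573519 = 20.7640

price = 20.7640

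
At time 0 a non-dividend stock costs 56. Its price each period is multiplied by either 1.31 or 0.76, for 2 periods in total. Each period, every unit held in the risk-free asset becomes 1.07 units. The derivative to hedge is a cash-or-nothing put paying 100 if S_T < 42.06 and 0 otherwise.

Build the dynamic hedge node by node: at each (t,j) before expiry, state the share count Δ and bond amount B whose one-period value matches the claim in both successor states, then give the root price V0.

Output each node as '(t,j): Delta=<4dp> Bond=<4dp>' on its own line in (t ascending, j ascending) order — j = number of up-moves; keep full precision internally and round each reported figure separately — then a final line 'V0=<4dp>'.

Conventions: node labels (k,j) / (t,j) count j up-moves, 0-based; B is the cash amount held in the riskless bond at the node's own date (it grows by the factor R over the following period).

(0,0): Delta=-1.3241 Bond=90.7799
(1,0): Delta=-4.2720 Bond=222.5998
(1,1): Delta=0.0000 Bond=0.0000
V0=16.6314

Under the risk-neutral measure, an up-move has probability p* = (R−d)/(u−d) = 0.5636 and values discount at R = 1.07.
At maturity the claim pays: V(2,0)=100.0000, V(2,1)=0.0000, V(2,2)=0.0000
(1,0): S=42.5600. Δ = (V_up−V_dn)/(S_up−S_dn) = (0.0000−100.0000)/(55.7536−32.3456) = -4.2720. V = [p*·0.0000 + (1−p*)·100.0000]/1.07 = 40.7816. B = V − Δ·S = 222.5998.
(1,1): S=73.3600. Δ = (V_up−V_dn)/(S_up−S_dn) = (0.0000−0.0000)/(96.1016−55.7536) = 0.0000. V = [p*·0.0000 + (1−p*)·0.0000]/1.07 = 0.0000. B = V − Δ·S = 0.0000.
(0,0): S=56.0000. Δ = (V_up−V_dn)/(S_up−S_dn) = (0.0000−40.7816)/(73.3600−42.5600) = -1.3241. V = [p*·0.0000 + (1−p*)·40.7816]/1.07 = 16.6314. B = V − Δ·S = 90.7799.
As a check, the time-0 holding Δ(0,0)·S0 + B(0,0) comes to 16.6314 — exactly V0.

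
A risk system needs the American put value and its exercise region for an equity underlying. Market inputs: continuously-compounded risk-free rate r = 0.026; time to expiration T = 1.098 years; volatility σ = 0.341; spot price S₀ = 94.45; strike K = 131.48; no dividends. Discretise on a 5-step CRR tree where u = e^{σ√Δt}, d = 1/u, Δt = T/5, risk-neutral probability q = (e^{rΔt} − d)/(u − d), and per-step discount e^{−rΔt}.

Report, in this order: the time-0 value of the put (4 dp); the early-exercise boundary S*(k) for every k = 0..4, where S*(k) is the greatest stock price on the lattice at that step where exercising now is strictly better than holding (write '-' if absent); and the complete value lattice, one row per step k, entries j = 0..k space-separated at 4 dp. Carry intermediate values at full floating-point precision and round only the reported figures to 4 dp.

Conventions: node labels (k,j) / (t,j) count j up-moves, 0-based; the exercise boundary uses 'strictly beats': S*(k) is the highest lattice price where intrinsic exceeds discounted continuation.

Δt=0.21960, u=1.17327, d=0.85232, q=0.47798, disc=e^(-rΔt)=0.99431
k=5 terminal: V=max(K-S,0) → 88.9979 73.0004 50.9787 20.6643 0.0000 0.0000
k=4: j=0 S=49.8431 intr=81.6369 cont=80.8884 V=81.6369[EX]; j=1 S=68.6125 intr=62.8675 cont=62.1189 V=62.8675[EX]; j=2 S=94.4500 intr=37.0300 cont=36.2814 V=37.0300[EX]; j=3 S=130.0171 intr=1.4629 cont=10.7259 V=10.7259[hold]; j=4 S=178.9777 intr=0.0000 cont=0.0000 V=0.0000[hold]  S*(4)=94.4500
k=3: j=0 S=58.4796 intr=73.0004 cont=72.2519 V=73.0004[EX]; j=1 S=80.5013 intr=50.9787 cont=50.2302 V=50.9787[EX]; j=2 S=110.8157 intr=20.6643 cont=24.3180 V=24.3180[hold]; j=3 S=152.5456 intr=0.0000 cont=5.5673 V=5.5673[hold]  S*(3)=80.5013
k=2: j=0 S=68.6125 intr=62.8675 cont=62.1189 V=62.8675[EX]; j=1 S=94.4500 intr=37.0300 cont=38.0179 V=38.0179[hold]; j=2 S=130.0171 intr=1.4629 cont=15.2682 V=15.2682[hold]  S*(2)=68.6125
k=1: j=0 S=80.5013 intr=50.9787 cont=50.6997 V=50.9787[EX]; j=1 S=110.8157 intr=20.6643 cont=26.9896 V=26.9896[hold]  S*(1)=80.5013
k=0: j=0 S=94.4500 intr=37.0300 cont=39.2875 V=39.2875[hold]  S*(0)=-

price = 39.2875
boundary = - 80.5013 68.6125 80.5013 94.4500
tree:
39.2875
50.9787 26.9896
62.8675 38.0179 15.2682
73.0004 50.9787 24.3180 5.5673
81.6369 62.8675 37.0300 10.7259 0.0000
88.9979 73.0004 50.9787 20.6643 0.0000 0.0000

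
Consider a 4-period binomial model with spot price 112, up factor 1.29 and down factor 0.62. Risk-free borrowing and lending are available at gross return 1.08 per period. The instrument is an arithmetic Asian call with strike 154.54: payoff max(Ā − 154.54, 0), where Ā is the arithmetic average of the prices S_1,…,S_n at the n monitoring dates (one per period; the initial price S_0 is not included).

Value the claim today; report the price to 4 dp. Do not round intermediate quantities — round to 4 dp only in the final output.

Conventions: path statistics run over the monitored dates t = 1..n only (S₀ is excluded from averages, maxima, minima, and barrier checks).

With p* = (R−d)/(u−d) = 0.6866, sum probability × payoff across the paths and divide by R^4.
Enumerate all 2^4 = 16 price paths (U = up ×1.29, D = down ×0.62); each path with k up-moves has probability p*^k·(1−p*)^(4−k).
DDDD: Ā=38.9338, payoff=0.0000, prob=0.009651
UDDD: Ā=81.0073, payoff=0.0000, prob=0.021141
DUDD: Ā=62.2473, payoff=0.0000, prob=0.021141
UUDD: Ā=129.5146, payoff=0.0000, prob=0.046308
DDUD: Ā=50.6161, payoff=0.0000, prob=0.021141
UDUD: Ā=105.3142, payoff=0.0000, prob=0.046308
DUUD: Ā=86.5542, payoff=0.0000, prob=0.046308
UUUD: Ā=180.0886, payoff=25.5486, prob=0.101436
DDDU: Ā=43.4048, payoff=0.0000, prob=0.021141
UDDU: Ā=90.3100, payoff=0.0000, prob=0.046308
DUDU: Ā=71.5500, payoff=0.0000, prob=0.046308
UUDU: Ā=148.8701, payoff=0.0000, prob=0.101436
DDUU: Ā=59.9188, payoff=0.0000, prob=0.046308
UDUU: Ā=124.6697, payoff=0.0000, prob=0.101436
DUUU: Ā=105.9097, payoff=0.0000, prob=0.101436
UUUU: Ā=220.3605, payoff=65.8205, prob=0.222194
Price = Σ prob·payoff / R^4 = 17.216471 / 1.360489 = 12.6546

price = 12.6546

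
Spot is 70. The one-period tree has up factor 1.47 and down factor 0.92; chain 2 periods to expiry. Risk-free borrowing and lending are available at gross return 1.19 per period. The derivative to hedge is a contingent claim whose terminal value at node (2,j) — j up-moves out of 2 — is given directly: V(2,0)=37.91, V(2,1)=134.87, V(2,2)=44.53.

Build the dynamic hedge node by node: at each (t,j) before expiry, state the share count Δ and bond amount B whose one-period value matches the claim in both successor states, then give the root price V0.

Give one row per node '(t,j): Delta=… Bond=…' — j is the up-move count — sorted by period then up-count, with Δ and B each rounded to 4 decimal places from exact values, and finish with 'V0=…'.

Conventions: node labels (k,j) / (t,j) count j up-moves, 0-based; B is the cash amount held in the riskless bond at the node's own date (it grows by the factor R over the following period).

(0,0): Delta=0.1094 Bond=54.4620
(1,0): Delta=2.7374 Bond=-104.4350
(1,1): Delta=-1.5963 Bond=240.3228
V0=62.1209

Since d<R<u, set p* = (R−d)/(u−d) = 0.4909; price each node as the discounted p*-expectation of its children.
Payoffs at expiry: V(2,0)=37.9100, V(2,1)=134.8700, V(2,2)=44.5300
  t=1,j=0: stock 64.4000 → up 94.6680 (V=134.8700), down 59.2480 (V=37.9100). Price 71.8559; hedge Δ=2.7374, bond B=-104.4350.
  t=1,j=1: stock 102.9000 → up 151.2630 (V=44.5300), down 94.6680 (V=134.8700). Price 76.0683; hedge Δ=-1.5963, bond B=240.3228.
  t=0,j=0: stock 70.0000 → up 102.9000 (V=76.0683), down 64.4000 (V=71.8559). Price 62.1209; hedge Δ=0.1094, bond B=54.4620.
Check: Δ(0,0)·S0 + B(0,0) = 62.1209 = V0.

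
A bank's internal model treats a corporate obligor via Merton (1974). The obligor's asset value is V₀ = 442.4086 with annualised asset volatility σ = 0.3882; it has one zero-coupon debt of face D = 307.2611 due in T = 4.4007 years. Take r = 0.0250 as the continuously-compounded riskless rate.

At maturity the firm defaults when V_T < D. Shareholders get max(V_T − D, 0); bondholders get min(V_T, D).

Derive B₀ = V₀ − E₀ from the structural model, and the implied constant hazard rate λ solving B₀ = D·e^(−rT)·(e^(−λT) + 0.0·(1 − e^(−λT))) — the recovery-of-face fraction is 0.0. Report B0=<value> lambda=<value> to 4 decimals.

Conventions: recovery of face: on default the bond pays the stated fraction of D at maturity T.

Apply the equity-as-call identities (strike 307.2611, horizon 4.4007 years):
d₁ = [ln(V₀/D) + (r + σ²/2)T] / (σ√T)
   = [ln(442.4086/307.2611) + (0.0250 + 0.5·0.3882²)·4.4007] / (0.3882·√4.4007)
   = [0.364536 + 0.441609] / 0.814360 = 0.989912
d₂ = d₁ − σ√T = 0.989912 − 0.814360 = 0.175552
N(d₁) = 0.838891,  N(d₂) = 0.569677,  e^(−rT) = 0.895818
E₀ = V₀·N(d₁) − D·e^(−rT)·N(d₂)
   = 442.4086·0.838891 − 307.2611·0.895818·0.569677 = 214.329080
B₀ = V₀ − E₀ = 442.4086 − 214.329080 = 228.079520
e^(−λT) = (B₀·e^(rT)/D − 0)/(1 − 0) = (228.0795·1.116298/307.2611 − 0)/1 = 0.82862621
λ = −ln(0.82862621)/4.4007 = 0.042717

B0=228.0795 lambda=0.0427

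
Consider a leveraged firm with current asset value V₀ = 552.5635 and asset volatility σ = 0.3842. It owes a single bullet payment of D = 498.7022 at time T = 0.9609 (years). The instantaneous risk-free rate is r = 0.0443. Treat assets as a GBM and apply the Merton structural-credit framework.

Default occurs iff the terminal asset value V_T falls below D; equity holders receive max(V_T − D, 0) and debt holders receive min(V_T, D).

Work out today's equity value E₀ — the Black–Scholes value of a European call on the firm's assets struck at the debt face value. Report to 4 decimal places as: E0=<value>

Work the structural quantities from V₀ = 552.5635 against face 498.7022:
d₁ = [ln(V₀/D) + (r + σ²/2)T] / (σ√T)
   = [ln(552.5635/498.7022) + (0.0443 + 0.5·0.3842²)·0.9609] / (0.3842·√0.9609)
   = [0.102559 + 0.113487] / 0.376614 = 0.573654
d₂ = d₁ − σ√T = 0.573654 − 0.376614 = 0.197040
N(d₁) = 0.716899,  N(d₂) = 0.578102,  e^(−rT) = 0.958325
E₀ = V₀·N(d₁) − D·e^(−rT)·N(d₂)
   = 552.5635·0.716899 − 498.7022·0.958325·0.578102 = 119.846359

E0=119.8464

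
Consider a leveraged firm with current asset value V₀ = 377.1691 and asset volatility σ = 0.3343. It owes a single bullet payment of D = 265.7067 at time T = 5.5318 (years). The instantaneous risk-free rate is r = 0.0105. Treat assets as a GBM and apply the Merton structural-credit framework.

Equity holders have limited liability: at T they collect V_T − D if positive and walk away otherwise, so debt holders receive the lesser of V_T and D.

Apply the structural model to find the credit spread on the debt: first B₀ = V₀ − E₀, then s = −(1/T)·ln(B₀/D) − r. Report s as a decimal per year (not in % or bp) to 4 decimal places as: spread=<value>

Equity is a call on the firm's assets struck at D = 265.7067:
d₁ = [ln(V₀/D) + (r + σ²/2)T] / (σ√T)
   = [ln(377.1691/265.7067) + (0.0105 + 0.5·0.3343²)·5.5318] / (0.3343·√5.5318)
   = [0.350301 + 0.367191] / 0.786266 = 0.912530
d₂ = d₁ − σ√T = 0.912530 − 0.786266 = 0.126264
N(d₁) = 0.819255,  N(d₂) = 0.550239,  e^(−rT) = 0.943571
E₀ = V₀·N(d₁) − D·e^(−rT)·N(d₂)
   = 377.1691·0.819255 − 265.7067·0.943571·0.550239 = 171.045739
B₀ = V₀ − E₀ = 377.1691 − 171.045739 = 206.123361
spread = −(1/T)·ln(B₀/D) − r = −(1/5.5318)·ln(206.123361/265.7067) − 0.0105 = 0.03540156

spread=0.0354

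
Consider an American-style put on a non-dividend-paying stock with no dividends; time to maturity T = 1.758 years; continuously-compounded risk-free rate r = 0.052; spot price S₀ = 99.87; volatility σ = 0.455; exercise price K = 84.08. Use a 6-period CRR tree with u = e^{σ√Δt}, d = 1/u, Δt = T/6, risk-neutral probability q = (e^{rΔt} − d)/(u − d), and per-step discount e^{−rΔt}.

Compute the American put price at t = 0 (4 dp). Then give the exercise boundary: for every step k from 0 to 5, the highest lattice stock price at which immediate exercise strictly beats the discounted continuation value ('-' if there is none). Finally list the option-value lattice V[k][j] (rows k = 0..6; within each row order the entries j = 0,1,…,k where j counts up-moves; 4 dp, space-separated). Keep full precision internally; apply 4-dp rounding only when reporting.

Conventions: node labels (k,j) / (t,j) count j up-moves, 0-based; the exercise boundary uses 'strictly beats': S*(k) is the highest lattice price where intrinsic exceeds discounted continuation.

price = 12.2492
boundary = - - - 47.7034 37.2895 47.7034
tree:
12.2492
18.2383 5.8850
26.2852 9.7456 1.7168
36.3766 15.7462 3.2865 0.0000
46.7905 24.5727 6.2913 0.0000 0.0000
54.9309 36.3766 12.0434 0.0000 0.0000 0.0000
61.2943 46.7905 23.0545 0.0000 0.0000 0.0000 0.0000

params: Δt=0.29300 u=1.27927 d=0.78170 q=0.46959 e^(-rΔt)=0.98488
t_6 payoffs: 61.2943 46.7905 23.0545 0.0000 0.0000 0.0000 0.0000
t_5: node(5,0) S=29.1491 payoff=54.9309 vs cont=53.6596 → 54.9309 [stop]  node(5,1) S=47.7034 payoff=36.3766 vs cont=35.1053 → 36.3766 [stop]  node(5,2) S=78.0680 payoff=6.0120 vs cont=12.0434 → 12.0434 [wait]  node(5,3) S=127.7606 payoff=0.0000 vs cont=0.0000 → 0.0000 [wait]  node(5,4) S=209.0841 payoff=0.0000 vs cont=0.0000 → 0.0000 [wait]  node(5,5) S=342.1725 payoff=0.0000 vs cont=0.0000 → 0.0000 [wait]  ⇒ S*(5)=47.7034
t_4: node(4,0) S=37.2895 payoff=46.7905 vs cont=45.5191 → 46.7905 [stop]  node(4,1) S=61.0255 payoff=23.0545 vs cont=24.5727 → 24.5727 [wait]  node(4,2) S=99.8700 payoff=0.0000 vs cont=6.2913 → 6.2913 [wait]  node(4,3) S=163.4403 payoff=0.0000 vs cont=0.0000 → 0.0000 [wait]  node(4,4) S=267.4749 payoff=0.0000 vs cont=0.0000 → 0.0000 [wait]  ⇒ S*(4)=37.2895
t_3: node(3,0) S=47.7034 payoff=36.3766 vs cont=35.8074 → 36.3766 [stop]  node(3,1) S=78.0680 payoff=6.0120 vs cont=15.7462 → 15.7462 [wait]  node(3,2) S=127.7606 payoff=0.0000 vs cont=3.2865 → 3.2865 [wait]  node(3,3) S=209.0841 payoff=0.0000 vs cont=0.0000 → 0.0000 [wait]  ⇒ S*(3)=47.7034
t_2: node(2,0) S=61.0255 payoff=23.0545 vs cont=26.2852 → 26.2852 [wait]  node(2,1) S=99.8700 payoff=0.0000 vs cont=9.7456 → 9.7456 [wait]  node(2,2) S=163.4403 payoff=0.0000 vs cont=1.7168 → 1.7168 [wait]  ⇒ S*(2)=-
t_1: node(1,0) S=78.0680 payoff=6.0120 vs cont=18.2383 → 18.2383 [wait]  node(1,1) S=127.7606 payoff=0.0000 vs cont=5.8850 → 5.8850 [wait]  ⇒ S*(1)=-
t_0: node(0,0) S=99.8700 payoff=0.0000 vs cont=12.2492 → 12.2492 [wait]  ⇒ S*(0)=-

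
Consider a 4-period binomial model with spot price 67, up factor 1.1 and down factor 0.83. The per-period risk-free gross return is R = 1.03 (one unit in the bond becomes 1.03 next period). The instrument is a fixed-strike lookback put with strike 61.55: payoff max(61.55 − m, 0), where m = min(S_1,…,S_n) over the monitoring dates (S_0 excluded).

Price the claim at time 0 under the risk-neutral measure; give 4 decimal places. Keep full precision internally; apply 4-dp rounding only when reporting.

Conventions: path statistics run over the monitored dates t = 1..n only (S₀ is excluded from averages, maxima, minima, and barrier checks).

price = 3.4244

Set p* = 0.7407 (from d < R < u); the path-dependent value is the discounted p*-expectation over all price paths.
Enumerate all 2^4 = 16 price paths (U = up ×1.1, D = down ×0.83); each path with k up-moves has probability p*^k·(1−p*)^(4−k).
DDDD: m=31.7971, payoff=29.7529, prob=0.004518
UDDD: m=42.1407, payoff=19.4093, prob=0.012908
DUDD: m=42.1407, payoff=19.4093, prob=0.012908
UUDD: m=55.8491, payoff=5.7009, prob=0.036881
DDUD: m=42.1407, payoff=19.4093, prob=0.012908
UDUD: m=55.8491, payoff=5.7009, prob=0.036881
DUUD: m=55.6100, payoff=5.9400, prob=0.036881
UUUD: m=73.7000, payoff=0.0000, prob=0.105374
DDDU: m=38.3097, payoff=23.2403, prob=0.012908
UDDU: m=50.7719, payoff=10.7781, prob=0.036881
DUDU: m=50.7719, payoff=10.7781, prob=0.036881
UUDU: m=67.2881, payoff=0.0000, prob=0.105374
DDUU: m=46.1563, payoff=15.3937, prob=0.036881
UDUU: m=61.1710, payoff=0.3790, prob=0.105374
DUUU: m=55.6100, payoff=5.9400, prob=0.105374
UUUU: m=73.7000, payoff=0.0000, prob=0.301068
Price = Σ prob·payoff / R^4 = 3.854215 / 1.125509 = 3.4244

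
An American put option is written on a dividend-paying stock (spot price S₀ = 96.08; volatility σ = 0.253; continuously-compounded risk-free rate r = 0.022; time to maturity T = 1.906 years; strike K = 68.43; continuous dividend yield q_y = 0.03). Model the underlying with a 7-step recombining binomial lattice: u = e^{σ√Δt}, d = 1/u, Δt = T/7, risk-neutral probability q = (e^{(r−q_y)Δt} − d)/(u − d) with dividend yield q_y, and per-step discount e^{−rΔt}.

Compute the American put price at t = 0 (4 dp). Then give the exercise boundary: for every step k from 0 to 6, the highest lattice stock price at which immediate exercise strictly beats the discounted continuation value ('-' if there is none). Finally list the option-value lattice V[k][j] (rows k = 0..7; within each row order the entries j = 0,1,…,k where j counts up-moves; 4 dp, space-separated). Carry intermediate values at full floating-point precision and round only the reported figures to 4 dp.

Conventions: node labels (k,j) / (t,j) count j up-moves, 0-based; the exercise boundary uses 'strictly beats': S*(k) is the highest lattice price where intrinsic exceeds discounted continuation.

price = 2.5910
boundary = - - - - - - 43.5136
tree:
2.5910
4.0365 0.9199
6.1760 1.5659 0.1699
9.2398 2.6432 0.3158 0.0000
13.4323 4.4159 0.5870 0.0000 0.0000
18.7945 7.2837 1.0913 0.0000 0.0000 0.0000
24.9164 11.8200 2.0286 0.0000 0.0000 0.0000 0.0000
30.2979 18.7754 3.7710 0.0000 0.0000 0.0000 0.0000 0.0000

Δt=0.27229, u=1.14113, d=0.87633, q=0.45883, disc=e^(-rΔt)=0.99403
k=7 terminal: V=max(K-S,0) → 30.2979 18.7754 3.7710 0.0000 0.0000 0.0000 0.0000 0.0000
k=6: j=0 S=43.5136 intr=24.9164 cont=24.8617 V=24.9164[EX]; j=1 S=56.6623 intr=11.7677 cont=11.8200 V=11.8200[hold]; j=2 S=73.7843 intr=0.0000 cont=2.0286 V=2.0286[hold]; j=3 S=96.0800 intr=0.0000 cont=0.0000 V=0.0000[hold]; j=4 S=125.1130 intr=0.0000 cont=0.0000 V=0.0000[hold]; j=5 S=162.9190 intr=0.0000 cont=0.0000 V=0.0000[hold]; j=6 S=212.1490 intr=0.0000 cont=0.0000 V=0.0000[hold]  S*(6)=43.5136
k=5: j=0 S=49.6546 intr=18.7754 cont=18.7945 V=18.7945[hold]; j=1 S=64.6590 intr=3.7710 cont=7.2837 V=7.2837[hold]; j=2 S=84.1973 intr=0.0000 cont=1.0913 V=1.0913[hold]; j=3 S=109.6397 intr=0.0000 cont=0.0000 V=0.0000[hold]; j=4 S=142.7700 intr=0.0000 cont=0.0000 V=0.0000[hold]; j=5 S=185.9115 intr=0.0000 cont=0.0000 V=0.0000[hold]  S*(5)=-
k=4: j=0 S=56.6623 intr=11.7677 cont=13.4323 V=13.4323[hold]; j=1 S=73.7843 intr=0.0000 cont=4.4159 V=4.4159[hold]; j=2 S=96.0800 intr=0.0000 cont=0.5870 V=0.5870[hold]; j=3 S=125.1130 intr=0.0000 cont=0.0000 V=0.0000[hold]; j=4 S=162.9190 intr=0.0000 cont=0.0000 V=0.0000[hold]  S*(4)=-
k=3: j=0 S=64.6590 intr=3.7710 cont=9.2398 V=9.2398[hold]; j=1 S=84.1973 intr=0.0000 cont=2.6432 V=2.6432[hold]; j=2 S=109.6397 intr=0.0000 cont=0.3158 V=0.3158[hold]; j=3 S=142.7700 intr=0.0000 cont=0.0000 V=0.0000[hold]  S*(3)=-
k=2: j=0 S=73.7843 intr=0.0000 cont=6.1760 V=6.1760[hold]; j=1 S=96.0800 intr=0.0000 cont=1.5659 V=1.5659[hold]; j=2 S=125.1130 intr=0.0000 cont=0.1699 V=0.1699[hold]  S*(2)=-
k=1: j=0 S=84.1973 intr=0.0000 cont=4.0365 V=4.0365[hold]; j=1 S=109.6397 intr=0.0000 cont=0.9199 V=0.9199[hold]  S*(1)=-
k=0: j=0 S=96.0800 intr=0.0000 cont=2.5910 V=2.5910[hold]  S*(0)=-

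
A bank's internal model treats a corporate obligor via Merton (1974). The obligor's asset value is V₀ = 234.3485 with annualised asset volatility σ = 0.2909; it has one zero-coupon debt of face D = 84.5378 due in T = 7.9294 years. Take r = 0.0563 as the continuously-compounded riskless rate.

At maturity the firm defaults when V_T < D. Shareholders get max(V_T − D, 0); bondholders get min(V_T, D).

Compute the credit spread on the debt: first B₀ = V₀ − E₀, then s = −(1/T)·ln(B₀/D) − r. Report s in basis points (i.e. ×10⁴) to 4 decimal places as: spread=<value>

spread=29.9033

With assets at 234.3485 and a single debt payment of 84.5378 at 7.9294 years:
d₁ = [ln(V₀/D) + (r + σ²/2)T] / (σ√T)
   = [ln(234.3485/84.5378) + (0.0563 + 0.5·0.2909²)·7.9294] / (0.2909·√7.9294)
   = [1.019611 + 0.781929] / 0.819151 = 2.199277
d₂ = d₁ − σ√T = 2.199277 − 0.819151 = 1.380126
N(d₁) = 0.986071,  N(d₂) = 0.916226,  e^(−rT) = 0.639912
E₀ = V₀·N(d₁) − D·e^(−rT)·N(d₂)
   = 234.3485·0.986071 − 84.5378·0.639912·0.916226 = 181.519406
B₀ = V₀ − E₀ = 234.3485 − 181.519406 = 52.829094
spread = −(1/T)·ln(B₀/D) − r = −(1/7.9294)·ln(52.829094/84.5378) − 0.0563 = 0.00299033
in basis points: 0.00299033 × 10⁴ = 29.9033 bp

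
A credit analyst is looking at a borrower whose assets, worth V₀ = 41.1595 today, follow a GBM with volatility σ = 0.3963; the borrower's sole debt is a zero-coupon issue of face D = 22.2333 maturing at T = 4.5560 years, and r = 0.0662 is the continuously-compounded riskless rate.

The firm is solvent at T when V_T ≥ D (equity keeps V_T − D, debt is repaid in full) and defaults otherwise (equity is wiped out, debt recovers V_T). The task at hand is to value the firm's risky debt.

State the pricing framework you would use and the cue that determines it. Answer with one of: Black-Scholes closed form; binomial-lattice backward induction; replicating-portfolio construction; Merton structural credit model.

Key observation: the question is about default risk generated by asset-value dynamics against a debt face of 22.2333 — the structural framework prices exactly that.

framework: Merton structural credit model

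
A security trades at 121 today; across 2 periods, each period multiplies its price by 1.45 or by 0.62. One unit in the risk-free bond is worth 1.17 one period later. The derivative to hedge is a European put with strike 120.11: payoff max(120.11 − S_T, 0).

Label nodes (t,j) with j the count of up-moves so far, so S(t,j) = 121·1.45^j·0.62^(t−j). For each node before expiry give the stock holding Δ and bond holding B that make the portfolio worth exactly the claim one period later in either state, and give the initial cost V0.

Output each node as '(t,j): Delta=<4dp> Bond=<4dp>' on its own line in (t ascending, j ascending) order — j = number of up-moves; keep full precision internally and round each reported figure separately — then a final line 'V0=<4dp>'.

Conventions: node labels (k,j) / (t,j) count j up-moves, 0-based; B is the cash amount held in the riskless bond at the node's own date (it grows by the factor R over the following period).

Under the risk-neutral measure, an up-move has probability p* = (R−d)/(u−d) = 0.6627 and values discount at R = 1.17.
Expiry values: V(2,0)=73.5976, V(2,1)=11.3310, V(2,2)=0.0000
Node (1,0) S=75.0200: V=(p*·11.3310+(1−p*)·73.5976)/1.17=27.6381; Δ=(11.3310−73.5976)/(108.7790−46.5124)=-1.0000; B=V−Δ·S=102.6581
Node (1,1) S=175.4500: V=(p*·0.0000+(1−p*)·11.3310)/1.17=3.2671; Δ=(0.0000−11.3310)/(254.4025−108.7790)=-0.0778; B=V−Δ·S=16.9189
Node (0,0) S=121.0000: V=(p*·3.2671+(1−p*)·27.6381)/1.17=9.8194; Δ=(3.2671−27.6381)/(175.4500−75.0200)=-0.2427; B=V−Δ·S=39.1820
As a check, the time-0 holding Δ(0,0)·S0 + B(0,0) comes to 9.8194 — exactly V0.

(0,0): Delta=-0.2427 Bond=39.1820
(1,0): Delta=-1.0000 Bond=102.6581
(1,1): Delta=-0.0778 Bond=16.9189
V0=9.8194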